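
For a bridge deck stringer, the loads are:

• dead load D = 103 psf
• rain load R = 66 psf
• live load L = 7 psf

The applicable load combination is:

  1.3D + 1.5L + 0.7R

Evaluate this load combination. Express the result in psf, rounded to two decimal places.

1.3(103) + 1.5(7) + 0.7(66) = 133.90 + 10.50 + 46.20 = 190.60
q_u = 190.60 psf.

190.60 psf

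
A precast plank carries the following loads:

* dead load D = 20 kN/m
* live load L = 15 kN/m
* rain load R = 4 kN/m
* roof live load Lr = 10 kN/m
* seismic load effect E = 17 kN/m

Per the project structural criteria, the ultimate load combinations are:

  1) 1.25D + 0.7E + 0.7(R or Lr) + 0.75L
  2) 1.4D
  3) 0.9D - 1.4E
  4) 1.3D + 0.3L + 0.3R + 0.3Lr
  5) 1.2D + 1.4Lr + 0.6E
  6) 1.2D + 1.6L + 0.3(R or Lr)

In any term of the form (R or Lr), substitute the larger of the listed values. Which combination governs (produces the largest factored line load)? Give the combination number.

Combination 1

(R or Lr) → Lr = 10 kN/m.
1) 1.25(20) + 0.7(17) + 0.7(10) + 0.75(15) = 25.0 + 11.9 + 7.0 + 11.3 = 55.2
2) 1.4(20) = 28.0
3) 0.9(20) - 1.4(17) = 18.0 - 23.8 = -5.8
4) 1.3(20) + 0.3(15) + 0.3(4) + 0.3(10) = 26.0 + 4.5 + 1.2 + 3.0 = 34.7
5) 1.2(20) + 1.4(10) + 0.6(17) = 24.0 + 14.0 + 10.2 = 48.2
6) 1.2(20) + 1.6(15) + 0.3(10) = 24.0 + 24.0 + 3.0 = 51.0
The largest value is 55.2 kN/m from combination 1.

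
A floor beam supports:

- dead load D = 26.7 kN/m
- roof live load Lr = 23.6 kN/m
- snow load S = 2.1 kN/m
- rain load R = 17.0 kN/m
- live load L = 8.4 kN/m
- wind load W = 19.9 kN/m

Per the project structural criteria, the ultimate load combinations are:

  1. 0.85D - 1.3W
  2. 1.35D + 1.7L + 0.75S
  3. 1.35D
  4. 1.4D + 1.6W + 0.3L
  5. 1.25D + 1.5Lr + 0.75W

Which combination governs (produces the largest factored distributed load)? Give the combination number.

Combination 5

1. 0.85(26.7) - 1.3(19.9) = -3.2
2. 1.35(26.7) + 1.7(8.4) + 0.75(2.1) = 51.9
3. 1.35(26.7) = 36.0
4. 1.4(26.7) + 1.6(19.9) + 0.3(8.4) = 71.7
5. 1.25(26.7) + 1.5(23.6) + 0.75(19.9) = 83.7
The largest value is 83.7 kN/m from combination 5.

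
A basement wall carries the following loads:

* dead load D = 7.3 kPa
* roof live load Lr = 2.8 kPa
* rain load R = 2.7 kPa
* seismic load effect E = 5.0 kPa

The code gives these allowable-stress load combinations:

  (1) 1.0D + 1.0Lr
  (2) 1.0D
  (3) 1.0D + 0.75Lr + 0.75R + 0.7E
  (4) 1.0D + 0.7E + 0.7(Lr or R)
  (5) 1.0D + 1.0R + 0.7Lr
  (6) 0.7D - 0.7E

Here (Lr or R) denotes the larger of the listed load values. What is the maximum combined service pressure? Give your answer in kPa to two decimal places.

14.93 kPa

(Lr or R) → Lr = 2.8 kPa.
(1) 1.0(7.3) + 1.0(2.8) = 7.30 + 2.80 = 10.10
(2) 1.0(7.3) = 7.30
(3) 1.0(7.3) + 0.75(2.8) + 0.75(2.7) + 0.7(5.0) = 7.30 + 2.10 + 2.03 + 3.50 = 14.93
(4) 1.0(7.3) + 0.7(5.0) + 0.7(2.8) = 7.30 + 3.50 + 1.96 = 12.76
(5) 1.0(7.3) + 1.0(2.7) + 0.7(2.8) = 7.30 + 2.70 + 1.96 = 11.96
(6) 0.7(7.3) - 0.7(5.0) = 5.11 - 3.50 = 1.61
Combination 3 governs: p = 14.93 kPa.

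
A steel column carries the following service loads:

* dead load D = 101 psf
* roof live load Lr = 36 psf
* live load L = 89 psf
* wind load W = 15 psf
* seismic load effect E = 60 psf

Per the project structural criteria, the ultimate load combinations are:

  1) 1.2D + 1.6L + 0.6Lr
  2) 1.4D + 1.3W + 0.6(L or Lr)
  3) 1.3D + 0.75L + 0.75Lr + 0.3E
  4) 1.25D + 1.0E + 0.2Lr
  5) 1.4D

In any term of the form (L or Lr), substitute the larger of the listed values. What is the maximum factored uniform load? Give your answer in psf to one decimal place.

285.2 psf

(L or Lr) → L = 89 psf.
1) 1.2(101) + 1.6(89) + 0.6(36) = 285.2
2) 1.4(101) + 1.3(15) + 0.6(89) = 214.3
3) 1.3(101) + 0.75(89) + 0.75(36) + 0.3(60) = 243.1
4) 1.25(101) + 1.0(60) + 0.2(36) = 193.5
5) 1.4(101) = 141.4
The controlling combination is 1, giving 285.2 psf.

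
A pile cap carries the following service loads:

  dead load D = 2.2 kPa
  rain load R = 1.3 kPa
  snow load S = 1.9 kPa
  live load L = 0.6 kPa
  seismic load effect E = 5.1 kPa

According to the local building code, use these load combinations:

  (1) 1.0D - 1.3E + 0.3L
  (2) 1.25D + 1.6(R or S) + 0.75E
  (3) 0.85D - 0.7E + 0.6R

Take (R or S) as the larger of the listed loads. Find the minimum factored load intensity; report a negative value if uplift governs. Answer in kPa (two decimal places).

(R or S) → S = 1.9 kPa.
(1) 1.0(2.2) - 1.3(5.1) + 0.3(0.6) = -4.25
(2) 1.25(2.2) + 1.6(1.9) + 0.75(5.1) = 9.62
(3) 0.85(2.2) - 0.7(5.1) + 0.6(1.3) = -0.92
Combination 1 gives the minimum: -4.25 kPa.

-4.25 kPa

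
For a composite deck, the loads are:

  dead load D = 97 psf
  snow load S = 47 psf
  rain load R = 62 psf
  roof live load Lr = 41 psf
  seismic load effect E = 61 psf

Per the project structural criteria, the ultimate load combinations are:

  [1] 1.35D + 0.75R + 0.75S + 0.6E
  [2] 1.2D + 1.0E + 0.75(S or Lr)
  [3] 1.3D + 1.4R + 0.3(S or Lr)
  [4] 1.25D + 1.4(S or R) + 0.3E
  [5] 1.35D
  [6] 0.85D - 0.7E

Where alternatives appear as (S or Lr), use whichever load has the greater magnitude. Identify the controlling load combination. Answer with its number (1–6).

(S or Lr) → S = 47 psf; (S or R) → R = 62 psf.
[1] 1.35(97) + 0.75(62) + 0.75(47) + 0.6(61) = 130.95 + 46.50 + 35.25 + 36.60 = 249.30
[2] 1.2(97) + 1.0(61) + 0.75(47) = 116.40 + 61.00 + 35.25 = 212.65
[3] 1.3(97) + 1.4(62) + 0.3(47) = 126.10 + 86.80 + 14.10 = 227.00
[4] 1.25(97) + 1.4(62) + 0.3(61) = 121.25 + 86.80 + 18.30 = 226.35
[5] 1.35(97) = 130.95
[6] 0.85(97) - 0.7(61) = 82.45 - 42.70 = 39.75
The largest value is 249.30 psf from combination 1.

Combination 1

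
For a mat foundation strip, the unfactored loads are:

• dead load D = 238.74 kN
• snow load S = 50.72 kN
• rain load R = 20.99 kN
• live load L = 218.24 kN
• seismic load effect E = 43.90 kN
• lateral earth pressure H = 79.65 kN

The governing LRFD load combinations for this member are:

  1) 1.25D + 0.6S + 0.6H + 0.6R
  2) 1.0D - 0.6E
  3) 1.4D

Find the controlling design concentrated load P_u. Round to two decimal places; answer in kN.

1) 1.25(238.74) + 0.6(50.72) + 0.6(79.65) + 0.6(20.99) = 298.43 + 30.43 + 47.79 + 12.59 = 389.24
2) 1.0(238.74) - 0.6(43.90) = 238.74 - 26.34 = 212.40
3) 1.4(238.74) = 334.24
Combination 1 governs: P_u = 389.24 kN.

389.24 kN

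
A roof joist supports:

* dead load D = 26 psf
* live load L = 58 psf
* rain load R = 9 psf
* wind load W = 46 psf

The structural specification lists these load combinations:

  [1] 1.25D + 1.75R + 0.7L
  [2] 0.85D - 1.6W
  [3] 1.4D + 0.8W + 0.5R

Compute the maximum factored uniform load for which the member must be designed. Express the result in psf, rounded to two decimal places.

[1] 1.25(26) + 1.75(9) + 0.7(58) = 88.85
[2] 0.85(26) - 1.6(46) = -51.50
[3] 1.4(26) + 0.8(46) + 0.5(9) = 77.70
Maximum is from combination 1.

88.85 psf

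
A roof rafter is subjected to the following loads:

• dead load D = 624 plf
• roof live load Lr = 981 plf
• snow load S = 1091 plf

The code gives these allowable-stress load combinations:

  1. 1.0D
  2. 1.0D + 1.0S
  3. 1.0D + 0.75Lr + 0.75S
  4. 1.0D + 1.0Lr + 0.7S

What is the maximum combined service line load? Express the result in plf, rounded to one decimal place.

2368.7 plf

1. 1.0(624) = 624.0
2. 1.0(624) + 1.0(1091) = 1715.0
3. 1.0(624) + 0.75(981) + 0.75(1091) = 2178.0
4. 1.0(624) + 1.0(981) + 0.7(1091) = 2368.7
The controlling combination is 4, giving 2368.7 plf.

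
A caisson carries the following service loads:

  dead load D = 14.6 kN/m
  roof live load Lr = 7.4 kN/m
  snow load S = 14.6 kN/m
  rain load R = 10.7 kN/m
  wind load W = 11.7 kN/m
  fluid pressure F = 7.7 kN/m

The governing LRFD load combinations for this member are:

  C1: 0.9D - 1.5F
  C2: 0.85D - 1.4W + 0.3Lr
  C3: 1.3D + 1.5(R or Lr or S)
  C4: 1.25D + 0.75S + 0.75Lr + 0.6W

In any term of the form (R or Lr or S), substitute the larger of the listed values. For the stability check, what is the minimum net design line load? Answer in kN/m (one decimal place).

-1.8 kN/m

(R or Lr or S) → S = 14.6 kN/m.
C1: 0.9(14.6) - 1.5(7.7) = 1.6
C2: 0.85(14.6) - 1.4(11.7) + 0.3(7.4) = 12.4 - 16.4 + 2.2 = -1.8
C3: 1.3(14.6) + 1.5(14.6) = 19.0 + 21.9 = 40.9
C4: 1.25(14.6) + 0.75(14.6) + 0.75(7.4) + 0.6(11.7) = 41.8
Combination 2 gives the minimum: -1.8 kN/m.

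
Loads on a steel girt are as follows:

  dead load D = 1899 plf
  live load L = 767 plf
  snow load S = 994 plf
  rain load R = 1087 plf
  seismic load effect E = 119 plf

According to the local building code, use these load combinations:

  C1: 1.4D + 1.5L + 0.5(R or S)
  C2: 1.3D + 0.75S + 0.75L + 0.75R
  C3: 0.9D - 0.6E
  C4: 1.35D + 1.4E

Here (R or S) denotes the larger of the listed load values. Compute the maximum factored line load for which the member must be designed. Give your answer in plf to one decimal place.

(R or S) → R = 1087 plf.
C1: 1.4(1899) + 1.5(767) + 0.5(1087) = 4352.6
C2: 1.3(1899) + 0.75(994) + 0.75(767) + 0.75(1087) = 4604.7
C3: 0.9(1899) - 0.6(119) = 1637.7
C4: 1.35(1899) + 1.4(119) = 2730.3
Combination 2 governs: w_u = 4604.7 plf.

4604.7 plf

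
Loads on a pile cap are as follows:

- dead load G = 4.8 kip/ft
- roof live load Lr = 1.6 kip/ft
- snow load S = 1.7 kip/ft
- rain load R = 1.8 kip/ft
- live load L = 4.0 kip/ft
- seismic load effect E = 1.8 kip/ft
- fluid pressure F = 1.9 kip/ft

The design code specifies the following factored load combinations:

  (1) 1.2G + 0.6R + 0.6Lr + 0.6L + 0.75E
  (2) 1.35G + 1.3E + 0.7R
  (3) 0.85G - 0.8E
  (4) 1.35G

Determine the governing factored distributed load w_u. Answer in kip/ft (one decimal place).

(1) 1.2(4.8) + 0.6(1.8) + 0.6(1.6) + 0.6(4.0) + 0.75(1.8) = 11.6
(2) 1.35(4.8) + 1.3(1.8) + 0.7(1.8) = 6.5 + 2.3 + 1.3 = 10.1
(3) 0.85(4.8) - 0.8(1.8) = 2.6
(4) 1.35(4.8) = 6.5
Maximum is from combination 1.

11.6 kip/ft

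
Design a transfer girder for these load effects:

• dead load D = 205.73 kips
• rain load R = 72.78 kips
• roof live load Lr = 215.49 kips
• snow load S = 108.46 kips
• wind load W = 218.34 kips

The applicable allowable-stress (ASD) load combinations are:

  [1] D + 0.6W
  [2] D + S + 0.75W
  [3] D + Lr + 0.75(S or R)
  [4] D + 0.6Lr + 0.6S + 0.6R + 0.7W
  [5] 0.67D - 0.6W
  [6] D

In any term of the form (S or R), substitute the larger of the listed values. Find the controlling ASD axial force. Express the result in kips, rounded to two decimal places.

596.61 kips

(S or R) → S = 108.46 kips.
[1] 1.0(205.73) + 0.6(218.34) = 205.73 + 131.00 = 336.73
[2] 1.0(205.73) + 1.0(108.46) + 0.75(218.34) = 205.73 + 108.46 + 163.76 = 477.95
[3] 1.0(205.73) + 1.0(215.49) + 0.75(108.46) = 205.73 + 215.49 + 81.35 = 502.57
[4] 1.0(205.73) + 0.6(215.49) + 0.6(108.46) + 0.6(72.78) + 0.7(218.34) = 205.73 + 129.29 + 65.08 + 43.67 + 152.84 = 596.61
[5] 0.67(205.73) - 0.6(218.34) = 137.84 - 131.00 = 6.84
[6] 1.0(205.73) = 205.73
Maximum is from combination 4.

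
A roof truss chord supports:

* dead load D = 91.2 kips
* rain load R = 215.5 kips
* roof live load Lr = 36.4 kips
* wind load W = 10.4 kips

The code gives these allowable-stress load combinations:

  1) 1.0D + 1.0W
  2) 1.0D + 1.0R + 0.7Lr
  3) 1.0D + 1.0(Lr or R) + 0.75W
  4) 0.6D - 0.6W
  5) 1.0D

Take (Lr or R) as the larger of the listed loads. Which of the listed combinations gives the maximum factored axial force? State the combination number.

Combination 2

(Lr or R) → R = 215.5 kips.
1) 1.0(91.2) + 1.0(10.4) = 91.2 + 10.4 = 101.6
2) 1.0(91.2) + 1.0(215.5) + 0.7(36.4) = 91.2 + 215.5 + 25.5 = 332.2
3) 1.0(91.2) + 1.0(215.5) + 0.75(10.4) = 91.2 + 215.5 + 7.8 = 314.5
4) 0.6(91.2) - 0.6(10.4) = 54.7 - 6.2 = 48.5
5) 1.0(91.2) = 91.2
The largest value is 332.2 kips from combination 2.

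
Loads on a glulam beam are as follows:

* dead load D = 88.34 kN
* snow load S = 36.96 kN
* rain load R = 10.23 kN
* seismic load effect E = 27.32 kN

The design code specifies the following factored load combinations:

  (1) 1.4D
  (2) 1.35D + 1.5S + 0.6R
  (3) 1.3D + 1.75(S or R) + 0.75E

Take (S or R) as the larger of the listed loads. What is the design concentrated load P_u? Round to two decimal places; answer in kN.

200.01 kN

(S or R) → S = 36.96 kN.
(1) 1.4(88.34) = 123.68
(2) 1.35(88.34) + 1.5(36.96) + 0.6(10.23) = 119.26 + 55.44 + 6.14 = 180.84
(3) 1.3(88.34) + 1.75(36.96) + 0.75(27.32) = 114.84 + 64.68 + 20.49 = 200.01
Maximum is from combination 3.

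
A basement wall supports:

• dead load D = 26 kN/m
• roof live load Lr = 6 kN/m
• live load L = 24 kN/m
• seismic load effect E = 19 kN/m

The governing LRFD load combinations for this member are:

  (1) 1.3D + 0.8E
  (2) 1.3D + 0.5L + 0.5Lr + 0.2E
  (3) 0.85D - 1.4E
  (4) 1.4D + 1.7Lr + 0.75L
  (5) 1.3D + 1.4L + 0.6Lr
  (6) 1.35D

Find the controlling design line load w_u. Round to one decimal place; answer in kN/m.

71.0 kN/m

(1) 1.3(26) + 0.8(19) = 33.8 + 15.2 = 49.0
(2) 1.3(26) + 0.5(24) + 0.5(6) + 0.2(19) = 33.8 + 12.0 + 3.0 + 3.8 = 52.6
(3) 0.85(26) - 1.4(19) = 22.1 - 26.6 = -4.5
(4) 1.4(26) + 1.7(6) + 0.75(24) = 36.4 + 10.2 + 18.0 = 64.6
(5) 1.3(26) + 1.4(24) + 0.6(6) = 33.8 + 33.6 + 3.6 = 71.0
(6) 1.35(26) = 35.1
Combination 5 governs: w_u = 71.0 kN/m.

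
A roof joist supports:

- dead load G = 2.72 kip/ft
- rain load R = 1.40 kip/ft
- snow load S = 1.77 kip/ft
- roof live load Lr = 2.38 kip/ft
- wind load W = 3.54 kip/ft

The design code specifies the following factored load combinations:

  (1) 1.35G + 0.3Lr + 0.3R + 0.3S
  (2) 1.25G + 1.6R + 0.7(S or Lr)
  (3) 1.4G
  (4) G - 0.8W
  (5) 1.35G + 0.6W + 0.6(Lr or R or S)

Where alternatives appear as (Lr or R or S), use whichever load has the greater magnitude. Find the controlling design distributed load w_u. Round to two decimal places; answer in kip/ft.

(S or Lr) → Lr = 2.38 kip/ft; (Lr or R or S) → Lr = 2.38 kip/ft.
(1) 1.35(2.72) + 0.3(2.38) + 0.3(1.40) + 0.3(1.77) = 5.34
(2) 1.25(2.72) + 1.6(1.40) + 0.7(2.38) = 3.40 + 2.24 + 1.67 = 7.31
(3) 1.4(2.72) = 3.81
(4) 1.0(2.72) - 0.8(3.54) = 2.72 - 2.83 = -0.11
(5) 1.35(2.72) + 0.6(3.54) + 0.6(2.38) = 3.67 + 2.12 + 1.43 = 7.22
Combination 2 governs: w_u = 7.31 kip/ft.

7.31 kip/ft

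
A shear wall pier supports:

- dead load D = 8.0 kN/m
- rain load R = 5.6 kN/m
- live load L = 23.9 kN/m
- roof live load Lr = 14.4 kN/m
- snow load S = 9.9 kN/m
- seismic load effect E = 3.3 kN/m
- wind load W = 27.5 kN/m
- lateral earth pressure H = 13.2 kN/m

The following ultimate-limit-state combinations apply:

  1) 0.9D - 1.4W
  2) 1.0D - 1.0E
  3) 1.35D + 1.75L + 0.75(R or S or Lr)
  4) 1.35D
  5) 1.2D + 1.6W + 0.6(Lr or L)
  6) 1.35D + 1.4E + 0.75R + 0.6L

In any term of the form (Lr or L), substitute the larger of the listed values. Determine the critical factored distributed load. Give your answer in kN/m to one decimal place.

67.9 kN/m

(R or S or Lr) → Lr = 14.4 kN/m; (Lr or L) → L = 23.9 kN/m.
1) 0.9(8.0) - 1.4(27.5) = -31.3
2) 1.0(8.0) - 1.0(3.3) = 4.7
3) 1.35(8.0) + 1.75(23.9) + 0.75(14.4) = 63.4
4) 1.35(8.0) = 10.8
5) 1.2(8.0) + 1.6(27.5) + 0.6(23.9) = 67.9
6) 1.35(8.0) + 1.4(3.3) + 0.75(5.6) + 0.6(23.9) = 34.0
Maximum is from combination 5.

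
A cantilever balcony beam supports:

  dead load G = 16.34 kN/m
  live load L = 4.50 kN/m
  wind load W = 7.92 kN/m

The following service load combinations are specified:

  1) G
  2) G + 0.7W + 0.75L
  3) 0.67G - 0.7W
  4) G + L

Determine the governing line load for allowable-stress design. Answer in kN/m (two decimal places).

25.26 kN/m

1) 1.0(16.34) = 16.34
2) 1.0(16.34) + 0.7(7.92) + 0.75(4.50) = 16.34 + 5.54 + 3.38 = 25.26
3) 0.67(16.34) - 0.7(7.92) = 5.40
4) 1.0(16.34) + 1.0(4.50) = 16.34 + 4.50 = 20.84
Combination 2 governs: w = 25.26 kN/m.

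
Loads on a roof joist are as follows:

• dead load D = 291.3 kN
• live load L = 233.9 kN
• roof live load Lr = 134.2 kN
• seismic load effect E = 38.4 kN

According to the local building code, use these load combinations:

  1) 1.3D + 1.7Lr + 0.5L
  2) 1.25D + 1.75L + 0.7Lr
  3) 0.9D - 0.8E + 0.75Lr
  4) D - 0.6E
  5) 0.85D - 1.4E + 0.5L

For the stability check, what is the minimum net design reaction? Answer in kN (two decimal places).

268.26 kN

1) 1.3(291.3) + 1.7(134.2) + 0.5(233.9) = 378.69 + 228.14 + 116.95 = 723.78
2) 1.25(291.3) + 1.75(233.9) + 0.7(134.2) = 867.39
3) 0.9(291.3) - 0.8(38.4) + 0.75(134.2) = 262.17 - 30.72 + 100.65 = 332.10
4) 1.0(291.3) - 0.6(38.4) = 291.30 - 23.04 = 268.26
5) 0.85(291.3) - 1.4(38.4) + 0.5(233.9) = 247.61 - 53.76 + 116.95 = 310.80
Combination 4 gives the minimum: 268.26 kN.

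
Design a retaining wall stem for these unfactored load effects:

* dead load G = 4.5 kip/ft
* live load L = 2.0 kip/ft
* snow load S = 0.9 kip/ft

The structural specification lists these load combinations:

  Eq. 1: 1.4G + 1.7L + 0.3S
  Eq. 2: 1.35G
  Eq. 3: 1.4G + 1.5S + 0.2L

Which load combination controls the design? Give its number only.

Combination 1

Eq. 1: 1.4(4.5) + 1.7(2.0) + 0.3(0.9) = 6.30 + 3.40 + 0.27 = 9.97
Eq. 2: 1.35(4.5) = 6.08
Eq. 3: 1.4(4.5) + 1.5(0.9) + 0.2(2.0) = 6.30 + 1.35 + 0.40 = 8.05
The largest value is 9.97 kip/ft from combination 1.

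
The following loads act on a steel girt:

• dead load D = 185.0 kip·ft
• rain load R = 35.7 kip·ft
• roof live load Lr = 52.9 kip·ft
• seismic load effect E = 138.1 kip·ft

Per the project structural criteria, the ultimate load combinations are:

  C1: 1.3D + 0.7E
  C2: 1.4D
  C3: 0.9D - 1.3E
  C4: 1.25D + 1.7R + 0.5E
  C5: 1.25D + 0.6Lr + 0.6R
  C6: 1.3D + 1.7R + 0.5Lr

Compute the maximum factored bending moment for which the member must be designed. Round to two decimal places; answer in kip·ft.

C1: 1.3(185.0) + 0.7(138.1) = 337.17
C2: 1.4(185.0) = 259.00
C3: 0.9(185.0) - 1.3(138.1) = -13.03
C4: 1.25(185.0) + 1.7(35.7) + 0.5(138.1) = 360.99
C5: 1.25(185.0) + 0.6(52.9) + 0.6(35.7) = 284.41
C6: 1.3(185.0) + 1.7(35.7) + 0.5(52.9) = 327.64
The controlling combination is 4, giving 360.99 kip·ft.

360.99 kip·ft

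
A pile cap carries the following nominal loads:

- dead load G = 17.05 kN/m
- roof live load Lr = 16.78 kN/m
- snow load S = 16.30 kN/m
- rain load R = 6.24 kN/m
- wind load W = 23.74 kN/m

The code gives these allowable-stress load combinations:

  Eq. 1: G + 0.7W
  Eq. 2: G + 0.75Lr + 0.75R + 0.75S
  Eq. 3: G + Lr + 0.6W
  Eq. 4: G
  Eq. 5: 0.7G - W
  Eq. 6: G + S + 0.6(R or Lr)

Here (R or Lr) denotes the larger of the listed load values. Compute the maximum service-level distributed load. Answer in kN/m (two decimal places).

48.07 kN/m

(R or Lr) → Lr = 16.78 kN/m.
Eq. 1: 1.0(17.05) + 0.7(23.74) = 17.05 + 16.62 = 33.67
Eq. 2: 1.0(17.05) + 0.75(16.78) + 0.75(6.24) + 0.75(16.30) = 46.54
Eq. 3: 1.0(17.05) + 1.0(16.78) + 0.6(23.74) = 17.05 + 16.78 + 14.24 = 48.07
Eq. 4: 1.0(17.05) = 17.05
Eq. 5: 0.7(17.05) - 1.0(23.74) = -11.81
Eq. 6: 1.0(17.05) + 1.0(16.30) + 0.6(16.78) = 17.05 + 16.30 + 10.07 = 43.42
Combination 3 governs: w = 48.07 kN/m.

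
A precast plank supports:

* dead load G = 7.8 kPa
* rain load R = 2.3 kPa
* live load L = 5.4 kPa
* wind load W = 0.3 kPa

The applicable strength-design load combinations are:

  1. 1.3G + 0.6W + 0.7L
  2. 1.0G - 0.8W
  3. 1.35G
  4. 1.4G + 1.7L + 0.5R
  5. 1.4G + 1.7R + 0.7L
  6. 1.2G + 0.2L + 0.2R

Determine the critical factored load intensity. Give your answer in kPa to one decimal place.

21.3 kPa

1. 1.3(7.8) + 0.6(0.3) + 0.7(5.4) = 10.1 + 0.2 + 3.8 = 14.1
2. 1.0(7.8) - 0.8(0.3) = 7.8 - 0.2 = 7.6
3. 1.35(7.8) = 10.5
4. 1.4(7.8) + 1.7(5.4) + 0.5(2.3) = 10.9 + 9.2 + 1.2 = 21.3
5. 1.4(7.8) + 1.7(2.3) + 0.7(5.4) = 10.9 + 3.9 + 3.8 = 18.6
6. 1.2(7.8) + 0.2(5.4) + 0.2(2.3) = 10.9
Combination 4 governs: q_u = 21.3 kPa.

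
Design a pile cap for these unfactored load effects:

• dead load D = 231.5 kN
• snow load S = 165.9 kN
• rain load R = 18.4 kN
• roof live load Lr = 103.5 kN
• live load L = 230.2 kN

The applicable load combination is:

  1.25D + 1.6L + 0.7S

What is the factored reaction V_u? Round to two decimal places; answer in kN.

773.83 kN

1.25(231.5) + 1.6(230.2) + 0.7(165.9) = 289.38 + 368.32 + 116.13 = 773.83
V_u = 773.83 kN.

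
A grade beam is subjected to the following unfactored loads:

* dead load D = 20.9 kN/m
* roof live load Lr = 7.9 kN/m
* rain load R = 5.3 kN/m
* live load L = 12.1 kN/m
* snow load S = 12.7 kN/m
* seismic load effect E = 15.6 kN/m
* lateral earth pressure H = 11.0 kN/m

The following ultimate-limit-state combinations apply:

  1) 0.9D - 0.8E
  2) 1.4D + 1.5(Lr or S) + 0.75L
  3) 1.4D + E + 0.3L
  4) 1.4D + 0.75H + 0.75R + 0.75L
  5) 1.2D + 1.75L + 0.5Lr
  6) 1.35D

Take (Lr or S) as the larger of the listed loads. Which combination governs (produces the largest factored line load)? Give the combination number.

Combination 2

(Lr or S) → S = 12.7 kN/m.
1) 0.9(20.9) - 0.8(15.6) = 18.8 - 12.5 = 6.3
2) 1.4(20.9) + 1.5(12.7) + 0.75(12.1) = 57.4
3) 1.4(20.9) + 1.0(15.6) + 0.3(12.1) = 29.3 + 15.6 + 3.6 = 48.5
4) 1.4(20.9) + 0.75(11.0) + 0.75(5.3) + 0.75(12.1) = 50.6
5) 1.2(20.9) + 1.75(12.1) + 0.5(7.9) = 50.2
6) 1.35(20.9) = 28.2
The largest value is 57.4 kN/m from combination 2.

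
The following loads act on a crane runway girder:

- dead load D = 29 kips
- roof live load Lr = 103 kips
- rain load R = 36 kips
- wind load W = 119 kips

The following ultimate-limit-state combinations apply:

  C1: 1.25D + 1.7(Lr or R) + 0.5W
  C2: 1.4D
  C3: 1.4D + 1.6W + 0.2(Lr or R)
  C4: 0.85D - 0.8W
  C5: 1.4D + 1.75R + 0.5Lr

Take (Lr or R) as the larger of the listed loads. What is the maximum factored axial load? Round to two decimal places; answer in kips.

(Lr or R) → Lr = 103 kips.
C1: 1.25(29) + 1.7(103) + 0.5(119) = 36.25 + 175.10 + 59.50 = 270.85
C2: 1.4(29) = 40.60
C3: 1.4(29) + 1.6(119) + 0.2(103) = 40.60 + 190.40 + 20.60 = 251.60
C4: 0.85(29) - 0.8(119) = 24.65 - 95.20 = -70.55
C5: 1.4(29) + 1.75(36) + 0.5(103) = 40.60 + 63.00 + 51.50 = 155.10
Maximum is from combination 1.

270.85 kips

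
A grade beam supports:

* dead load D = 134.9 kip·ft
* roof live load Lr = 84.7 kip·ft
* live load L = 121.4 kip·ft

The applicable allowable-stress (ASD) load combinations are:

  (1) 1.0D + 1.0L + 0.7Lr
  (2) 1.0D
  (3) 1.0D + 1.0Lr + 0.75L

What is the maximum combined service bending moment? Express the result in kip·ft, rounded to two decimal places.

315.59 kip·ft

(1) 1.0(134.9) + 1.0(121.4) + 0.7(84.7) = 134.90 + 121.40 + 59.29 = 315.59
(2) 1.0(134.9) = 134.90
(3) 1.0(134.9) + 1.0(84.7) + 0.75(121.4) = 134.90 + 84.70 + 91.05 = 310.65
The controlling combination is 1, giving 315.59 kip·ft.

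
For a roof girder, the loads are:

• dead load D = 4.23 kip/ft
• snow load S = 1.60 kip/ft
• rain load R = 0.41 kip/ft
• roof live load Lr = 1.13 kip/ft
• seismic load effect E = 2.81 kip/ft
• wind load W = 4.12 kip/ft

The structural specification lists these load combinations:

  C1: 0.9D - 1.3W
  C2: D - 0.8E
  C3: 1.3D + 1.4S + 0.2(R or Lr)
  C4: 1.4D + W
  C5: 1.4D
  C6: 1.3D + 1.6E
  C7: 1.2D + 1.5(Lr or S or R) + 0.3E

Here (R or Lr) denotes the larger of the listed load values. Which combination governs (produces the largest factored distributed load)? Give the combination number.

Combination 4

(R or Lr) → Lr = 1.13 kip/ft; (Lr or S or R) → S = 1.60 kip/ft.
C1: 0.9(4.23) - 1.3(4.12) = 3.81 - 5.36 = -1.55
C2: 1.0(4.23) - 0.8(2.81) = 4.23 - 2.25 = 1.98
C3: 1.3(4.23) + 1.4(1.60) + 0.2(1.13) = 5.50 + 2.24 + 0.23 = 7.97
C4: 1.4(4.23) + 1.0(4.12) = 5.92 + 4.12 = 10.04
C5: 1.4(4.23) = 5.92
C6: 1.3(4.23) + 1.6(2.81) = 5.50 + 4.50 = 10.00
C7: 1.2(4.23) + 1.5(1.60) + 0.3(2.81) = 5.08 + 2.40 + 0.84 = 8.32
The largest value is 10.04 kip/ft from combination 4.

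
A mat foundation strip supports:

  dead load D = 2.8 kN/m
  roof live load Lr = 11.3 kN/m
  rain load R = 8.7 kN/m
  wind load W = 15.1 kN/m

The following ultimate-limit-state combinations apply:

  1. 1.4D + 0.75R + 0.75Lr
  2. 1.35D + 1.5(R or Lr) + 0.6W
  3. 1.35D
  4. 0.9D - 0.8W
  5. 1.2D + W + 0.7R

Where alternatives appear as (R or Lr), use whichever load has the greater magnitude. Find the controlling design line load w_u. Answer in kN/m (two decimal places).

29.79 kN/m

(R or Lr) → Lr = 11.3 kN/m.
1. 1.4(2.8) + 0.75(8.7) + 0.75(11.3) = 18.92
2. 1.35(2.8) + 1.5(11.3) + 0.6(15.1) = 3.78 + 16.95 + 9.06 = 29.79
3. 1.35(2.8) = 3.78
4. 0.9(2.8) - 0.8(15.1) = 2.52 - 12.08 = -9.56
5. 1.2(2.8) + 1.0(15.1) + 0.7(8.7) = 3.36 + 15.10 + 6.09 = 24.55
Combination 2 governs: w_u = 29.79 kN/m.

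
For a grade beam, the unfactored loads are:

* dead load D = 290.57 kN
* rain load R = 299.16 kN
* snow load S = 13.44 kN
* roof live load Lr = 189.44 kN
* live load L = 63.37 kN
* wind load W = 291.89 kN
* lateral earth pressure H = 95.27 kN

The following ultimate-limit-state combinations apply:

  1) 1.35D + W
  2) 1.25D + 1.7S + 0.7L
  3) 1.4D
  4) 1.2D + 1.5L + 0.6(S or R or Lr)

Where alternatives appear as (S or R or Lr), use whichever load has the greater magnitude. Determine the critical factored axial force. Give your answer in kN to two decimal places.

(S or R or Lr) → R = 299.16 kN.
1) 1.35(290.57) + 1.0(291.89) = 684.16
2) 1.25(290.57) + 1.7(13.44) + 0.7(63.37) = 430.42
3) 1.4(290.57) = 406.80
4) 1.2(290.57) + 1.5(63.37) + 0.6(299.16) = 623.24
Maximum is from combination 1.

684.16 kN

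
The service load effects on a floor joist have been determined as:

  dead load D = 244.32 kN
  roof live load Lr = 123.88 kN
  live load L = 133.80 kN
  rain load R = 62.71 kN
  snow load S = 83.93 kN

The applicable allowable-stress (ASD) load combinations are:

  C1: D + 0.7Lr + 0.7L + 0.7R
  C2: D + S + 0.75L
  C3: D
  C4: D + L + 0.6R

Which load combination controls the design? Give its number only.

C1: 1.0(244.32) + 0.7(123.88) + 0.7(133.80) + 0.7(62.71) = 468.59
C2: 1.0(244.32) + 1.0(83.93) + 0.75(133.80) = 244.32 + 83.93 + 100.35 = 428.60
C3: 1.0(244.32) = 244.32
C4: 1.0(244.32) + 1.0(133.80) + 0.6(62.71) = 244.32 + 133.80 + 37.63 = 415.75
The largest value is 468.59 kN from combination 1.

Combination 1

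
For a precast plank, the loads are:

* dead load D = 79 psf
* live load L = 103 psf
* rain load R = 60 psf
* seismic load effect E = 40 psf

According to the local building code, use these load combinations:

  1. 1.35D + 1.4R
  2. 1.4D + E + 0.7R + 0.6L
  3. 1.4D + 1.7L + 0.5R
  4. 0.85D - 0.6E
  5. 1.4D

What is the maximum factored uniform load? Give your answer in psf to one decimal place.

315.7 psf

1. 1.35(79) + 1.4(60) = 190.7
2. 1.4(79) + 1.0(40) + 0.7(60) + 0.6(103) = 254.4
3. 1.4(79) + 1.7(103) + 0.5(60) = 315.7
4. 0.85(79) - 0.6(40) = 43.2
5. 1.4(79) = 110.6
The controlling combination is 3, giving 315.7 psf.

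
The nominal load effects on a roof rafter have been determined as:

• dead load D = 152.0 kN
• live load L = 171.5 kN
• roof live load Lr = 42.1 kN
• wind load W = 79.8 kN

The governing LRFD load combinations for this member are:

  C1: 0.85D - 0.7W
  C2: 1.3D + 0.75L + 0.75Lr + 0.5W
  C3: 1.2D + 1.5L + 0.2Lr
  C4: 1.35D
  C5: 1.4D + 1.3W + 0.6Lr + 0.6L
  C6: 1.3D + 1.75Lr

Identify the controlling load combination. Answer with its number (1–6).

Combination 3

C1: 0.85(152.0) - 0.7(79.8) = 129.20 - 55.86 = 73.34
C2: 1.3(152.0) + 0.75(171.5) + 0.75(42.1) + 0.5(79.8) = 397.70
C3: 1.2(152.0) + 1.5(171.5) + 0.2(42.1) = 182.40 + 257.25 + 8.42 = 448.07
C4: 1.35(152.0) = 205.20
C5: 1.4(152.0) + 1.3(79.8) + 0.6(42.1) + 0.6(171.5) = 212.80 + 103.74 + 25.26 + 102.90 = 444.70
C6: 1.3(152.0) + 1.75(42.1) = 197.60 + 73.68 = 271.28
The largest value is 448.07 kN from combination 3.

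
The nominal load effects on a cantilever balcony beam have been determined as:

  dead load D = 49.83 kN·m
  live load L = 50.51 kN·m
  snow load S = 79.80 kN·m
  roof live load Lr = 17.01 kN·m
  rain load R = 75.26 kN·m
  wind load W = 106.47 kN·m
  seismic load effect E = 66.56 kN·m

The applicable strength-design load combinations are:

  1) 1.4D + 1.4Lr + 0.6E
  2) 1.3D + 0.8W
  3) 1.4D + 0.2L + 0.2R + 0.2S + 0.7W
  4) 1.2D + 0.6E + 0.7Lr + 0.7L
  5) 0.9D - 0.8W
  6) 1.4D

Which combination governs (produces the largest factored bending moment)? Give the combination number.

1) 1.4(49.83) + 1.4(17.01) + 0.6(66.56) = 69.76 + 23.81 + 39.94 = 133.51
2) 1.3(49.83) + 0.8(106.47) = 64.78 + 85.18 = 149.96
3) 1.4(49.83) + 0.2(50.51) + 0.2(75.26) + 0.2(79.80) + 0.7(106.47) = 185.41
4) 1.2(49.83) + 0.6(66.56) + 0.7(17.01) + 0.7(50.51) = 147.00
5) 0.9(49.83) - 0.8(106.47) = 44.85 - 85.18 = -40.33
6) 1.4(49.83) = 69.76
The largest value is 185.41 kN·m from combination 3.

Combination 3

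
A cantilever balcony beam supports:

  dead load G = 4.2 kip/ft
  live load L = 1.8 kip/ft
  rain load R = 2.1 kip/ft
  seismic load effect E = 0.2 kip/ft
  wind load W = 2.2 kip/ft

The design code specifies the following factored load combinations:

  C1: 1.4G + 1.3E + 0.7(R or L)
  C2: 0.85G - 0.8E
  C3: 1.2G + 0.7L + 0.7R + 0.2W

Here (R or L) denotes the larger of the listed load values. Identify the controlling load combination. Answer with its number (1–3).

Combination 3

(R or L) → R = 2.1 kip/ft.
C1: 1.4(4.2) + 1.3(0.2) + 0.7(2.1) = 7.6
C2: 0.85(4.2) - 0.8(0.2) = 3.4
C3: 1.2(4.2) + 0.7(1.8) + 0.7(2.1) + 0.2(2.2) = 8.2
The largest value is 8.2 kip/ft from combination 3.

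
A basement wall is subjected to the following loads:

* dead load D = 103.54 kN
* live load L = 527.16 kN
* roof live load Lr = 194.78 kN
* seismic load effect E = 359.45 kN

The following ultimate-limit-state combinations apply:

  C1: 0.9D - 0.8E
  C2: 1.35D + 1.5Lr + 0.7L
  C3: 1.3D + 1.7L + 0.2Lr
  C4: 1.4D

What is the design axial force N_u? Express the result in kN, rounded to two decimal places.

C1: 0.9(103.54) - 0.8(359.45) = 93.19 - 287.56 = -194.37
C2: 1.35(103.54) + 1.5(194.78) + 0.7(527.16) = 139.78 + 292.17 + 369.01 = 800.96
C3: 1.3(103.54) + 1.7(527.16) + 0.2(194.78) = 134.60 + 896.17 + 38.96 = 1069.73
C4: 1.4(103.54) = 144.96
Maximum is from combination 3.

1069.73 kN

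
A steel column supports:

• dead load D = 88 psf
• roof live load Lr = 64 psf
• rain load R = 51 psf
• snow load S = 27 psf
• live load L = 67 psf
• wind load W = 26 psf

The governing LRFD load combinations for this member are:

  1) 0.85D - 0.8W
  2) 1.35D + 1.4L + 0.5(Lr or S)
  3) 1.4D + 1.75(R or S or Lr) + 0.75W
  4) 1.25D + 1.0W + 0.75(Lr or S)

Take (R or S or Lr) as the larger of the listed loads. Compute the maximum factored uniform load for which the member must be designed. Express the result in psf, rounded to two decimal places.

254.70 psf

(Lr or S) → Lr = 64 psf; (R or S or Lr) → Lr = 64 psf.
1) 0.85(88) - 0.8(26) = 54.00
2) 1.35(88) + 1.4(67) + 0.5(64) = 244.60
3) 1.4(88) + 1.75(64) + 0.75(26) = 254.70
4) 1.25(88) + 1.0(26) + 0.75(64) = 184.00
Combination 3 governs: q_u = 254.70 psf.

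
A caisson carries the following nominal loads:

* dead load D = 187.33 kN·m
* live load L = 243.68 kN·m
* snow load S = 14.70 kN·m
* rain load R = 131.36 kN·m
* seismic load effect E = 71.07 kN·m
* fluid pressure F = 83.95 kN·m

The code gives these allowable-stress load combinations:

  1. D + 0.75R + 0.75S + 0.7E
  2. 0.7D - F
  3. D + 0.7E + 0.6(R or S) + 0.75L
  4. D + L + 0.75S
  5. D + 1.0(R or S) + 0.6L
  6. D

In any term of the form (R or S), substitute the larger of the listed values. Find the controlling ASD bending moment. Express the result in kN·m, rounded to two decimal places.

(R or S) → R = 131.36 kN·m.
1. 1.0(187.33) + 0.75(131.36) + 0.75(14.70) + 0.7(71.07) = 346.62
2. 0.7(187.33) - 1.0(83.95) = 131.13 - 83.95 = 47.18
3. 1.0(187.33) + 0.7(71.07) + 0.6(131.36) + 0.75(243.68) = 187.33 + 49.75 + 78.82 + 182.76 = 498.66
4. 1.0(187.33) + 1.0(243.68) + 0.75(14.70) = 187.33 + 243.68 + 11.03 = 442.04
5. 1.0(187.33) + 1.0(131.36) + 0.6(243.68) = 187.33 + 131.36 + 146.21 = 464.90
6. 1.0(187.33) = 187.33
The controlling combination is 3, giving 498.66 kN·m.

498.66 kN·m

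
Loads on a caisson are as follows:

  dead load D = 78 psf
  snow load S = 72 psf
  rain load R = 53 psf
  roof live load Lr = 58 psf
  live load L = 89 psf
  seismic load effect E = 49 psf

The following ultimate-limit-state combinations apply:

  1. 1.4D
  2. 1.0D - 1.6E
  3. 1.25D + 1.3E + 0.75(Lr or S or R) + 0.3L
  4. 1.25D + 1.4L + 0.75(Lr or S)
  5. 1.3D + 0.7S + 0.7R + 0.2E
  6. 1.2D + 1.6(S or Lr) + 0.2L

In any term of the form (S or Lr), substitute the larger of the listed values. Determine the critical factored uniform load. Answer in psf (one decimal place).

276.1 psf

(Lr or S or R) → S = 72 psf; (Lr or S) → S = 72 psf; (S or Lr) → S = 72 psf.
1. 1.4(78) = 109.2
2. 1.0(78) - 1.6(49) = 78.0 - 78.4 = -0.4
3. 1.25(78) + 1.3(49) + 0.75(72) + 0.3(89) = 97.5 + 63.7 + 54.0 + 26.7 = 241.9
4. 1.25(78) + 1.4(89) + 0.75(72) = 97.5 + 124.6 + 54.0 = 276.1
5. 1.3(78) + 0.7(72) + 0.7(53) + 0.2(49) = 101.4 + 50.4 + 37.1 + 9.8 = 198.7
6. 1.2(78) + 1.6(72) + 0.2(89) = 93.6 + 115.2 + 17.8 = 226.6
Maximum is from combination 4.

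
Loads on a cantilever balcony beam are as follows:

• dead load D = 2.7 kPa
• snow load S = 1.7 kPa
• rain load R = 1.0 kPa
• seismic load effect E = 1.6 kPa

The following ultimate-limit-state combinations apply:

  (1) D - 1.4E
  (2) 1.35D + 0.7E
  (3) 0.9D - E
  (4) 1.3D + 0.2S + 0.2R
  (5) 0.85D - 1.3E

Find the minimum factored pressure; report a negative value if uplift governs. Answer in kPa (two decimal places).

(1) 1.0(2.7) - 1.4(1.6) = 2.70 - 2.24 = 0.46
(2) 1.35(2.7) + 0.7(1.6) = 3.65 + 1.12 = 4.77
(3) 0.9(2.7) - 1.0(1.6) = 2.43 - 1.60 = 0.83
(4) 1.3(2.7) + 0.2(1.7) + 0.2(1.0) = 3.51 + 0.34 + 0.20 = 4.05
(5) 0.85(2.7) - 1.3(1.6) = 2.30 - 2.08 = 0.22
Combination 5 gives the minimum: 0.22 kPa.

0.22 kPa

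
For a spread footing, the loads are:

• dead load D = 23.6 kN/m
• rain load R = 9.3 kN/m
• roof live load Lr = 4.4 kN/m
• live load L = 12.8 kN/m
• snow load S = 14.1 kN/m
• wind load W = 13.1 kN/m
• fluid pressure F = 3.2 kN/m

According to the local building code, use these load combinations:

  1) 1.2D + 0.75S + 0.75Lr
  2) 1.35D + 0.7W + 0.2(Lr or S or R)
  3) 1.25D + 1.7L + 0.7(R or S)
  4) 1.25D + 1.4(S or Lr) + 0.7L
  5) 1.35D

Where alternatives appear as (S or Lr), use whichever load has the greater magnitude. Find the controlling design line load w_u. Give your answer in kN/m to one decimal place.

61.1 kN/m

(Lr or S or R) → S = 14.1 kN/m; (R or S) → S = 14.1 kN/m; (S or Lr) → S = 14.1 kN/m.
1) 1.2(23.6) + 0.75(14.1) + 0.75(4.4) = 42.2
2) 1.35(23.6) + 0.7(13.1) + 0.2(14.1) = 43.9
3) 1.25(23.6) + 1.7(12.8) + 0.7(14.1) = 61.1
4) 1.25(23.6) + 1.4(14.1) + 0.7(12.8) = 58.2
5) 1.35(23.6) = 31.9
Maximum is from combination 3.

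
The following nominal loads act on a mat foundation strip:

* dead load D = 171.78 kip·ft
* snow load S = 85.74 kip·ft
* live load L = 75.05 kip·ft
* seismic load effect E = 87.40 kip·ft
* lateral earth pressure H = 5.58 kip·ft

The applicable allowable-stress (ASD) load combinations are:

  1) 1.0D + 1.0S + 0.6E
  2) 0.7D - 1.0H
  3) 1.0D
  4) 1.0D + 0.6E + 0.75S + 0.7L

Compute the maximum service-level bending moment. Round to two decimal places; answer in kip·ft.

341.06 kip·ft

1) 1.0(171.78) + 1.0(85.74) + 0.6(87.40) = 309.96
2) 0.7(171.78) - 1.0(5.58) = 114.67
3) 1.0(171.78) = 171.78
4) 1.0(171.78) + 0.6(87.40) + 0.75(85.74) + 0.7(75.05) = 341.06
The controlling combination is 4, giving 341.06 kip·ft.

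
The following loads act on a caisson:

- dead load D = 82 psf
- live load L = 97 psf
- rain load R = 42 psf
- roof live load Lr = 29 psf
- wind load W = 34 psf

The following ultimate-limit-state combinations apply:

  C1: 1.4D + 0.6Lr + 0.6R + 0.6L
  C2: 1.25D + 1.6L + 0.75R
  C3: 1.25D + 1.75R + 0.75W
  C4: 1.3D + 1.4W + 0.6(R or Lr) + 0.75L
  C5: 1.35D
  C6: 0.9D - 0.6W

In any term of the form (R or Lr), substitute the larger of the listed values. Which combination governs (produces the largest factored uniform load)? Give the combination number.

Combination 2

(R or Lr) → R = 42 psf.
C1: 1.4(82) + 0.6(29) + 0.6(42) + 0.6(97) = 114.8 + 17.4 + 25.2 + 58.2 = 215.6
C2: 1.25(82) + 1.6(97) + 0.75(42) = 102.5 + 155.2 + 31.5 = 289.2
C3: 1.25(82) + 1.75(42) + 0.75(34) = 102.5 + 73.5 + 25.5 = 201.5
C4: 1.3(82) + 1.4(34) + 0.6(42) + 0.75(97) = 106.6 + 47.6 + 25.2 + 72.8 = 252.2
C5: 1.35(82) = 110.7
C6: 0.9(82) - 0.6(34) = 73.8 - 20.4 = 53.4
The largest value is 289.2 psf from combination 2.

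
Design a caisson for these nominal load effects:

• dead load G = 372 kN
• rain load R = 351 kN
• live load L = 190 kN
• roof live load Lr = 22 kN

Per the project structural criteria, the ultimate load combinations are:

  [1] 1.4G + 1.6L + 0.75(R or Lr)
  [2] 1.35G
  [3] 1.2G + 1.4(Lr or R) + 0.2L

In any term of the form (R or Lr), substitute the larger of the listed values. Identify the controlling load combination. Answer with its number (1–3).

(R or Lr) → R = 351 kN; (Lr or R) → R = 351 kN.
[1] 1.4(372) + 1.6(190) + 0.75(351) = 520.8 + 304.0 + 263.3 = 1088.1
[2] 1.35(372) = 502.2
[3] 1.2(372) + 1.4(351) + 0.2(190) = 446.4 + 491.4 + 38.0 = 975.8
The largest value is 1088.1 kN from combination 1.

Combination 1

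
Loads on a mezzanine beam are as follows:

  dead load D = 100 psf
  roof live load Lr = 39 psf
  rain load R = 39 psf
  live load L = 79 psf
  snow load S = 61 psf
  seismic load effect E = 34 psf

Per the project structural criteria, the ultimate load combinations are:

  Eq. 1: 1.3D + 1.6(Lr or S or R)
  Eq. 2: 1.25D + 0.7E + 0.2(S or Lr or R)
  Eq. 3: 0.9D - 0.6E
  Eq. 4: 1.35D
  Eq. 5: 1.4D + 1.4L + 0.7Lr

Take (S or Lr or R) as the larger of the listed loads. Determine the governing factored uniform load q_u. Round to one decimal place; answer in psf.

(Lr or S or R) → S = 61 psf; (S or Lr or R) → S = 61 psf.
Eq. 1: 1.3(100) + 1.6(61) = 130.0 + 97.6 = 227.6
Eq. 2: 1.25(100) + 0.7(34) + 0.2(61) = 125.0 + 23.8 + 12.2 = 161.0
Eq. 3: 0.9(100) - 0.6(34) = 90.0 - 20.4 = 69.6
Eq. 4: 1.35(100) = 135.0
Eq. 5: 1.4(100) + 1.4(79) + 0.7(39) = 140.0 + 110.6 + 27.3 = 277.9
Maximum is from combination 5.

277.9 psf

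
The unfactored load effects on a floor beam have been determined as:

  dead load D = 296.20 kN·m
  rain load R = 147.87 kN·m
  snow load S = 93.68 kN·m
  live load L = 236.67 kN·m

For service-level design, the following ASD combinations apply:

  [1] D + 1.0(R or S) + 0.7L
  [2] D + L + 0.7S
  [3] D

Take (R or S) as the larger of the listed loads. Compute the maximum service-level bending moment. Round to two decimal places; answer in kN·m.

(R or S) → R = 147.87 kN·m.
[1] 1.0(296.20) + 1.0(147.87) + 0.7(236.67) = 609.74
[2] 1.0(296.20) + 1.0(236.67) + 0.7(93.68) = 598.45
[3] 1.0(296.20) = 296.20
Combination 1 governs: M = 609.74 kN·m.

609.74 kN·m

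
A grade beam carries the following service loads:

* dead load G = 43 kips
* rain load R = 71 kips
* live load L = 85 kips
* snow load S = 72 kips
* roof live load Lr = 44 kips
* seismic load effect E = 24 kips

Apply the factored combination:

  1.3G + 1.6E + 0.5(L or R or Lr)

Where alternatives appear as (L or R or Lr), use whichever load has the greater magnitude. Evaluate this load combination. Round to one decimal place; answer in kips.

136.8 kips

(L or R or Lr) → L = 85 kips.
1.3(43) + 1.6(24) + 0.5(85) = 55.9 + 38.4 + 42.5 = 136.8
P_u = 136.8 kips.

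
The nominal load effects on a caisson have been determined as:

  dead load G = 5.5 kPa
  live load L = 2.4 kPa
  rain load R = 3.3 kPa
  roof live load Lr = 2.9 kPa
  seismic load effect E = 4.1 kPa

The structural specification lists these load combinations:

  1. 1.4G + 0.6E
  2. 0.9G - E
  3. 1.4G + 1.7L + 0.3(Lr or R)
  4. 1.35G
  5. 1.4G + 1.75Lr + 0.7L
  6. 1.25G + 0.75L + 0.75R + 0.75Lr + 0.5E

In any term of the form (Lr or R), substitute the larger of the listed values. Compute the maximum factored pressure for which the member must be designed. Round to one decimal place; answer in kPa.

(Lr or R) → R = 3.3 kPa.
1. 1.4(5.5) + 0.6(4.1) = 7.7 + 2.5 = 10.2
2. 0.9(5.5) - 1.0(4.1) = 5.0 - 4.1 = 0.9
3. 1.4(5.5) + 1.7(2.4) + 0.3(3.3) = 7.7 + 4.1 + 1.0 = 12.8
4. 1.35(5.5) = 7.4
5. 1.4(5.5) + 1.75(2.9) + 0.7(2.4) = 7.7 + 5.1 + 1.7 = 14.5
6. 1.25(5.5) + 0.75(2.4) + 0.75(3.3) + 0.75(2.9) + 0.5(4.1) = 15.4
The controlling combination is 6, giving 15.4 kPa.

15.4 kPa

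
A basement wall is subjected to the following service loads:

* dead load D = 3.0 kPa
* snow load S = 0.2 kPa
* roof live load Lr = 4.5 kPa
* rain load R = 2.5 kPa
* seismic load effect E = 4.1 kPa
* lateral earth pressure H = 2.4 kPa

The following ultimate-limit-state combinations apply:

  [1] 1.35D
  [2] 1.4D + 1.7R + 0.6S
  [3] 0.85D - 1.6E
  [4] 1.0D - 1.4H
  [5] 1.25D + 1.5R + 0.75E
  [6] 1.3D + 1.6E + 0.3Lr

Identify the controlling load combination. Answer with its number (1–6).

[1] 1.35(3.0) = 4.1
[2] 1.4(3.0) + 1.7(2.5) + 0.6(0.2) = 4.2 + 4.3 + 0.1 = 8.6
[3] 0.85(3.0) - 1.6(4.1) = 2.6 - 6.6 = -4.0
[4] 1.0(3.0) - 1.4(2.4) = 3.0 - 3.4 = -0.4
[5] 1.25(3.0) + 1.5(2.5) + 0.75(4.1) = 10.6
[6] 1.3(3.0) + 1.6(4.1) + 0.3(4.5) = 11.8
The largest value is 11.8 kPa from combination 6.

Combination 6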